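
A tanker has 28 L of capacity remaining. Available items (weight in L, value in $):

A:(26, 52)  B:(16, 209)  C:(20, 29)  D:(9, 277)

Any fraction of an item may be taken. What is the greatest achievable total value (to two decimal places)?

Greedy by value/weight ratio, highest first.
Ratios (sorted): D 30.78, B 13.06, A 2.00, C 1.45
take D (9 @ 277); take B (16 @ 209); take 3/26 of A → 6.00. Capacity used 28/28.
Total value = 492.00

492.00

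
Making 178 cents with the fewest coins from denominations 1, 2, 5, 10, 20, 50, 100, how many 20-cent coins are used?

1

178 = 1×100 + 1×50 + 1×20 + 1×5 + 1×2 + 1×1
Count of 20: 1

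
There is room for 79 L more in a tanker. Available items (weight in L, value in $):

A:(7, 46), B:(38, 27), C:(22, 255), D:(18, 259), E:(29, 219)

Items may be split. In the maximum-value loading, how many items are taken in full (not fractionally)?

Sort by value per unit weight and fill in that order.
Order: D (259/18=14.39) > C (255/22=11.59) > E (219/29=7.55) > A (46/7=6.57) > B (27/38=0.71)
Fill: take D (18 @ 259) → take C (22 @ 255) → take E (29 @ 219) → take A (7 @ 46) → take 3/38 of B → 2.13; 79/79 used.
4 item(s) taken whole; one partial (take 3/38 of B).

4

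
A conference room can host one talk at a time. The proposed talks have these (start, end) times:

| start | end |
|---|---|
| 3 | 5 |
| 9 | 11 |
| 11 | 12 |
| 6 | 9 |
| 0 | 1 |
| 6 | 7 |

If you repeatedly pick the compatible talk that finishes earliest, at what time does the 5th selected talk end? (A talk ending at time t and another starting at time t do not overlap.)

12

By end time: (0,1), (3,5), (6,7), (6,9), (9,11), (11,12).
Pick (0,1); next start ≥ 1 → (3,5); next start ≥ 5 → (6,7); next start ≥ 7 → (9,11); next start ≥ 11 → (11,12).
Selected: (0,1) (3,5) (6,7) (9,11) (11,12)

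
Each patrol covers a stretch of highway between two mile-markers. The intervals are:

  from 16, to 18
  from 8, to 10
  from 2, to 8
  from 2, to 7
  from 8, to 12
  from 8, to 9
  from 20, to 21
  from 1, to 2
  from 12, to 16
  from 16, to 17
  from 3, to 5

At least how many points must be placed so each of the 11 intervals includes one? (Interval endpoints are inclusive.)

5

Sorted: [1,2] [3,5] [2,7] [2,8] [8,9] [8,10] [8,12] [12,16] [16,17] [16,18] [20,21]
{[1,2]} hit by 2; {[3,5],[2,7],[2,8]} hit by 5; {[8,9],[8,10],[8,12]} hit by 9; {[12,16],[16,17],[16,18]} hit by 16; {[20,21]} hit by 21.
Points: 2, 5, 9, 16, 21 (5 total).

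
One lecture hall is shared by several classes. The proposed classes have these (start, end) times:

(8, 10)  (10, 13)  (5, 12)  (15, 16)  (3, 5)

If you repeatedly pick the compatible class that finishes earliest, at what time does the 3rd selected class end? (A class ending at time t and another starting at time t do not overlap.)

13

Greedy by earliest finish: after sorting by end time, pick each interval compatible with the last pick.
Sorted by end: (3,5)  (8,10)  (5,12)  (10,13)  (15,16)
take (3,5); take (8,10); take (10,13); take (15,16).
Selected: (3,5) (8,10) (10,13) (15,16)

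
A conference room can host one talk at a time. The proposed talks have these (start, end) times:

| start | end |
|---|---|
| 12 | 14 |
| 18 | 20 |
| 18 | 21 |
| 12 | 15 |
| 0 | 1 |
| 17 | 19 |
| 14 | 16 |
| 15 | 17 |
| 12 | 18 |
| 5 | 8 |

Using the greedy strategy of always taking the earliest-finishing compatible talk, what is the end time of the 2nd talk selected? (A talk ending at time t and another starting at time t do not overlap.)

By end time: (0,1), (5,8), (12,14), (12,15), (14,16), (15,17), (12,18), (17,19), (18,20), (18,21).
Pick (0,1); next start ≥ 1 → (5,8); next start ≥ 8 → (12,14); next start ≥ 14 → (14,16); next start ≥ 16 → (17,19).
Selected: (0,1) (5,8) (12,14) (14,16) (17,19)

8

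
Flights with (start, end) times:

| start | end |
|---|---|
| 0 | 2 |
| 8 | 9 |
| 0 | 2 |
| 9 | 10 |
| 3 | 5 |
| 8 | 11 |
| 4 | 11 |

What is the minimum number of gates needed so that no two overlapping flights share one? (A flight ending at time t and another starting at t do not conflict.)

3

Count concurrent intervals with a sweep; the peak is the room count.
Events (time:±→running): 0:+→1 0:+→2 2:-→1 2:-→0 3:+→1 4:+→2 5:-→1 8:+→2 8:+→3 … peak 3.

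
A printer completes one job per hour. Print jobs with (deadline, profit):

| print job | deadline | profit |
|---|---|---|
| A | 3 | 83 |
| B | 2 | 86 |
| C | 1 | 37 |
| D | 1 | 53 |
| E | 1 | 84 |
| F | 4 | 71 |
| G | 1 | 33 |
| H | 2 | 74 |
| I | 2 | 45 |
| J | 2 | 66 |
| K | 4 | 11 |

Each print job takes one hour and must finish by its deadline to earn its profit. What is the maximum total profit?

324

By profit: B(d2,86), E(d1,84), A(d3,83), H(d2,74), F(d4,71), J(d2,66), D(d1,53), I(d2,45), C(d1,37), G(d1,33), K(d4,11)
B→slot 2; E→slot 1; A→slot 3; H skipped; F→slot 4; J skipped; D skipped; I skipped; C skipped; G skipped; K skipped.
Profit = 84 + 86 + 83 + 71 = 324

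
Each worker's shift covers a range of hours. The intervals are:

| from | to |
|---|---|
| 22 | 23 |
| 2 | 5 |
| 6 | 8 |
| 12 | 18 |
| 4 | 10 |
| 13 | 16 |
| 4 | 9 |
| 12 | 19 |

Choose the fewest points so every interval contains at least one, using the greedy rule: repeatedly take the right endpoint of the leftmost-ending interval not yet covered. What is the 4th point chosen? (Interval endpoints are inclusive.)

Process intervals by earliest right end; each time one isn't hit yet, stab at its right endpoint.
By right end: [2,5]  [6,8]  [4,9]  [4,10]  [13,16]  [12,18]  [12,19]  [22,23]
[2,5] uncovered → point at 5; [6,8] uncovered → point at 8; [13,16] uncovered → point at 16; [22,23] uncovered → point at 23.
Points: 5, 8, 16, 23 (4 total).

23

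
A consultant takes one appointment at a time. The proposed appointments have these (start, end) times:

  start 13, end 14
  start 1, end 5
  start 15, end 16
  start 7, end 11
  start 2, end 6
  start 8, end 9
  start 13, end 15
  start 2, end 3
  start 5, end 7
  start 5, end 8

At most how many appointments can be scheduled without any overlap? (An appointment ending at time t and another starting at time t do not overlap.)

Greedy by earliest finish: after sorting by end time, pick each interval compatible with the last pick.
Sorted by end: (2,3)  (1,5)  (2,6)  (5,7)  (5,8)  (8,9)  (7,11)  (13,14)  (13,15)  (15,16)
take (2,3); skip (1,5); skip (2,6); take (5,7); skip (5,8); take (8,9); take (13,14); take (15,16).
Selected 5 appointments.

5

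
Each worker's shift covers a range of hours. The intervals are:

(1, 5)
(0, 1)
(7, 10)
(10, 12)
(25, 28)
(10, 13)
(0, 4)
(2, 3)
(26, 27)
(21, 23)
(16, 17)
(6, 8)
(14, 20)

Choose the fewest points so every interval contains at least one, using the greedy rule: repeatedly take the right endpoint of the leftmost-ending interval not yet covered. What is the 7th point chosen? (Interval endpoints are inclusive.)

Process intervals by earliest right end; each time one isn't hit yet, stab at its right endpoint.
Sorted: [0,1] [2,3] [0,4] [1,5] [6,8] [7,10] [10,12] [10,13] [16,17] [14,20] [21,23] [26,27] [25,28]
{[0,1]} hit by 1; {[2,3],[0,4],[1,5]} hit by 3; {[6,8],[7,10]} hit by 8; {[10,12],[10,13]} hit by 12; {[16,17],[14,20]} hit by 17; {[21,23]} hit by 23; {[26,27],[25,28]} hit by 27.
Points: 1, 3, 8, 12, 17, 23, 27 (7 total).

27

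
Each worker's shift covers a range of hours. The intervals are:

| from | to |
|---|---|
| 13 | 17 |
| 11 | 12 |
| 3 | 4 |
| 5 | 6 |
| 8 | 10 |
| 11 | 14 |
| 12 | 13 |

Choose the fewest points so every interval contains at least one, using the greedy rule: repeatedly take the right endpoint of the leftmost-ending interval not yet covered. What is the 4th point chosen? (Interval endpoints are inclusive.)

Sorted: [3,4] [5,6] [8,10] [11,12] [12,13] [11,14] [13,17]
{[3,4]} hit by 4; {[5,6]} hit by 6; {[8,10]} hit by 10; {[11,12],[12,13],[11,14]} hit by 12; {[13,17]} hit by 17.
Points: 4, 6, 10, 12, 17 (5 total).

12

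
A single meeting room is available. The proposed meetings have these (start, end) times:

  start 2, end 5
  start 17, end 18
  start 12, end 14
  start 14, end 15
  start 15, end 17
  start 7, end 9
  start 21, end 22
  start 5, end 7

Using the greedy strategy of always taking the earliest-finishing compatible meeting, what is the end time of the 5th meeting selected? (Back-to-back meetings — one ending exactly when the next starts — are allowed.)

15

By end time: (2,5), (5,7), (7,9), (12,14), (14,15), (15,17), (17,18), (21,22).
Pick (2,5); next start ≥ 5 → (5,7); next start ≥ 7 → (7,9); next start ≥ 9 → (12,14); next start ≥ 14 → (14,15); next start ≥ 15 → (15,17); next start ≥ 17 → (17,18); next start ≥ 18 → (21,22).
Selected: (2,5) (5,7) (7,9) (12,14) (14,15) (15,17) (17,18) (21,22)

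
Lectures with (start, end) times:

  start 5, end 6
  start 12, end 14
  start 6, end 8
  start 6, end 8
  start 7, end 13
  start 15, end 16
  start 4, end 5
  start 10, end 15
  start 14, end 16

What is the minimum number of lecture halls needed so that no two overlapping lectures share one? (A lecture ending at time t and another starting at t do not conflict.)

starts: [4, 5, 6, 6, 7, 10, 12, 14, 15]
ends:   [5, 6, 8, 8, 13, 14, 15, 16, 16]
s4→1 e5→0 s5→1 e6→0 s6→1 s6→2 s7→3  — peak 3.

3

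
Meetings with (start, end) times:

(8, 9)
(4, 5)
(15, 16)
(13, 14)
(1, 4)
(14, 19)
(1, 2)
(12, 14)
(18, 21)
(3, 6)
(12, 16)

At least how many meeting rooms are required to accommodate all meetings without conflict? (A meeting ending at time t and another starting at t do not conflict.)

starts: [1, 1, 3, 4, 8, 12, 12, 13, 14, 15, 18]
ends:   [2, 4, 5, 6, 9, 14, 14, 16, 16, 19, 21]
s1→1 s1→2 e2→1 s3→2 e4→1 s4→2 e5→1 e6→0 s8→1 e9→0 s12→1 s12→2 s13→3  — peak 3.

3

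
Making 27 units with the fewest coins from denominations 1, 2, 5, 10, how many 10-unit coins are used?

2

27 − 2×10→7 − 1×5→2 − 1×2→0
Count of 10: 2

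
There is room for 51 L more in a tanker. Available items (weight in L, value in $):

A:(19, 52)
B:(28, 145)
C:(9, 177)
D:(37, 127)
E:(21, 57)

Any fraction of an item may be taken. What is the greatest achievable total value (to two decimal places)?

Ratios (sorted): C 19.67, B 5.18, D 3.43, A 2.74, E 2.71
take C (9 @ 177); take B (28 @ 145); take 14/37 of D → 48.05. Capacity used 51/51.
Total value = 370.05

370.05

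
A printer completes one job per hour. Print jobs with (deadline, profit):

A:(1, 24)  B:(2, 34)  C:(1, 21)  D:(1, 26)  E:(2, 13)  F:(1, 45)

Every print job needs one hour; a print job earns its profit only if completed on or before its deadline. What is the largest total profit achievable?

79

Take jobs in profit order; each goes to the latest open slot no later than its deadline.
By profit: F(d1,45), B(d2,34), D(d1,26), A(d1,24), C(d1,21), E(d2,13)
F→slot 1; B→slot 2; D skipped; A skipped; C skipped; E skipped.
Profit = 45 + 34 = 79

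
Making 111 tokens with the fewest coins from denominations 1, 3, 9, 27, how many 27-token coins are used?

4

111 − 4×27→3 − 1×3→0
Count of 27: 4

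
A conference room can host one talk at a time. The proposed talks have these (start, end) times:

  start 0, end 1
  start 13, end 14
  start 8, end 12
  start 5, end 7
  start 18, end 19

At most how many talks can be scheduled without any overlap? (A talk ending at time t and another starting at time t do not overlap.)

Order by finish time; keep every interval that doesn't clash with the previous kept one.
Sorted by end: (0,1)  (5,7)  (8,12)  (13,14)  (18,19)
take (0,1); take (5,7); take (8,12); take (13,14); take (18,19).
Selected 5 talks.

5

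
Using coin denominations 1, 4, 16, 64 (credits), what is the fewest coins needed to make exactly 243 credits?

9

243 − 3×64→51 − 3×16→3 − 3×1→0
Total coins = 3 + 3 + 3 = 9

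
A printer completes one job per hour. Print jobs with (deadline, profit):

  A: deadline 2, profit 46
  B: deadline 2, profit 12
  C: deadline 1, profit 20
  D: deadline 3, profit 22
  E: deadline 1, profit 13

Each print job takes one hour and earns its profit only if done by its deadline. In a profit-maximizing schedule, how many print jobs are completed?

Take jobs in profit order; each goes to the latest open slot no later than its deadline.
Profit order: A=46 D=22 C=20 E=13 B=12
Assign: A→slot 2, D→slot 3, C→slot 1, E skipped, B skipped.
Slots: [1:C] [2:A] [3:D]
3 of 5 scheduled.

3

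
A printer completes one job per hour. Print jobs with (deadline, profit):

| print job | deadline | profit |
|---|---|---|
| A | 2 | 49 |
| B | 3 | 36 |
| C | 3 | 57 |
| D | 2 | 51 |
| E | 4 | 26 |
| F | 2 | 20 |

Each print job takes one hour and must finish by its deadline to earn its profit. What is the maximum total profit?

183

By profit: C(d3,57), D(d2,51), A(d2,49), B(d3,36), E(d4,26), F(d2,20)
C→slot 3; D→slot 2; A→slot 1; B skipped; E→slot 4; F skipped.
Profit = 49 + 51 + 57 + 26 = 183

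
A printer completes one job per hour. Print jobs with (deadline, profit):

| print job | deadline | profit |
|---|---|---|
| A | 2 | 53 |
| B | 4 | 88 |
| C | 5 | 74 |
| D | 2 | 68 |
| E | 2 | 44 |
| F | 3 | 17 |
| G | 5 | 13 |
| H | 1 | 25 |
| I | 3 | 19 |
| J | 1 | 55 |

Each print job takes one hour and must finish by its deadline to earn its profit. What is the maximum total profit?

Profit order: B=88 C=74 D=68 J=55 A=53 E=44 H=25 I=19 F=17 G=13
Assign: B→slot 4, C→slot 5, D→slot 2, J→slot 1, A skipped, E skipped, H skipped, I→slot 3, F skipped, G skipped.
Slots: [1:J] [2:D] [3:I] [4:B] [5:C]
Profit = 55 + 68 + 19 + 88 + 74 = 304

304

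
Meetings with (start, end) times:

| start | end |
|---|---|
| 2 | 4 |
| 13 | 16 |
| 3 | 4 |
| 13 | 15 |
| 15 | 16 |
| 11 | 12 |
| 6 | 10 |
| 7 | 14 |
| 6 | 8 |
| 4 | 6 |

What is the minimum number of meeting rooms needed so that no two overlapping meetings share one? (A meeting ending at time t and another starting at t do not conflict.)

3

starts: [2, 3, 4, 6, 6, 7, 11, 13, 13, 15]
ends:   [4, 4, 6, 8, 10, 12, 14, 15, 16, 16]
s2→1 s3→2 e4→1 e4→0 s4→1 e6→0 s6→1 s6→2 s7→3  — peak 3.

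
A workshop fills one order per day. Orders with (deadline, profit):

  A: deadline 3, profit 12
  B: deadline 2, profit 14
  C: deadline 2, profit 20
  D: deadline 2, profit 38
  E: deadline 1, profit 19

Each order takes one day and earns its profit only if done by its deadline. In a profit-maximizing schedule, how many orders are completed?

3

By profit: D(d2,38), C(d2,20), E(d1,19), B(d2,14), A(d3,12)
D→slot 2; C→slot 1; E skipped; B skipped; A→slot 3.
3 of 5 scheduled.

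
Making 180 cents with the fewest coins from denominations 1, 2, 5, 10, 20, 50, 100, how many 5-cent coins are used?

Use the largest denomination that fits, subtract, and repeat.
180 − 1×100→80 − 1×50→30 − 1×20→10 − 1×10→0
Count of 5: 0

0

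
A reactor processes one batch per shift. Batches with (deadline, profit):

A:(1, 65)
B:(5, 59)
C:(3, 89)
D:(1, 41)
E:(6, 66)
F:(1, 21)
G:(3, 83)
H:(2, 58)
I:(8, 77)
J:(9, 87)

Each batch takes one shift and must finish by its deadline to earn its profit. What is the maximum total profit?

Take jobs in profit order; each goes to the latest open slot no later than its deadline.
By profit: C(d3,89), J(d9,87), G(d3,83), I(d8,77), E(d6,66), A(d1,65), B(d5,59), H(d2,58), D(d1,41), F(d1,21)
C→slot 3; J→slot 9; G→slot 2; I→slot 8; E→slot 6; A→slot 1; B→slot 5; H skipped; D skipped; F skipped.
Profit = 65 + 83 + 89 + 59 + 66 + 77 + 87 = 526

526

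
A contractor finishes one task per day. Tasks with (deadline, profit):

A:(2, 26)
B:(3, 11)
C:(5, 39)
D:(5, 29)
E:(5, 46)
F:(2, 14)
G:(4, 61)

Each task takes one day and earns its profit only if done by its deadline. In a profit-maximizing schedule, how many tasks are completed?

Sort by profit descending; place each in the latest free slot ≤ its deadline.
Profit order: G=61 E=46 C=39 D=29 A=26 F=14 B=11
Assign: G→slot 4, E→slot 5, C→slot 3, D→slot 2, A→slot 1, F skipped, B skipped.
Slots: [1:A] [2:D] [3:C] [4:G] [5:E]
5 of 7 scheduled.

5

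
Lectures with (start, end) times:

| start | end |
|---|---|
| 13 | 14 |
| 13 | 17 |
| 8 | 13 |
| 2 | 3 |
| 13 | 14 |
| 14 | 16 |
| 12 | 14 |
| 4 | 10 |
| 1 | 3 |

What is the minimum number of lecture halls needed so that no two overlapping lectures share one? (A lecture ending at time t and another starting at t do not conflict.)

4

starts: [1, 2, 4, 8, 12, 13, 13, 13, 14]
ends:   [3, 3, 10, 13, 14, 14, 14, 16, 17]
s1→1 s2→2 e3→1 e3→0 s4→1 s8→2 e10→1 s12→2 e13→1 s13→2 s13→3 s13→4  — peak 4.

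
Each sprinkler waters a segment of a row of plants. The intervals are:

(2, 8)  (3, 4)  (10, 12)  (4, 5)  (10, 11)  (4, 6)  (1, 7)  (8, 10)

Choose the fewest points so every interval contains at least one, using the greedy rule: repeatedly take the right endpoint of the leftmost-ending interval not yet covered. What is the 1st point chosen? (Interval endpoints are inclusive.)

4

Process intervals by earliest right end; each time one isn't hit yet, stab at its right endpoint.
By right end: [3,4]  [4,5]  [4,6]  [1,7]  [2,8]  [8,10]  [10,11]  [10,12]
[3,4] uncovered → point at 4; [8,10] uncovered → point at 10.
Points: 4, 10 (2 total).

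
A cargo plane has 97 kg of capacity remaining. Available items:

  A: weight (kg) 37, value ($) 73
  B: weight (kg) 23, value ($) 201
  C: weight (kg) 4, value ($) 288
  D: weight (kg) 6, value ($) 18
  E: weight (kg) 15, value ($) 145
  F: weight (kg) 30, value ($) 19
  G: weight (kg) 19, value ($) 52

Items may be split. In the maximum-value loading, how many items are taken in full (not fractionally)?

Ratios (sorted): C 72.00, E 9.67, B 8.74, D 3.00, G 2.74, A 1.97, F 0.63
take C (4 @ 288); take E (15 @ 145); take B (23 @ 201); take D (6 @ 18); take G (19 @ 52); take 30/37 of A → 59.19. Capacity used 97/97.
5 item(s) taken whole; one partial (take 30/37 of A).

5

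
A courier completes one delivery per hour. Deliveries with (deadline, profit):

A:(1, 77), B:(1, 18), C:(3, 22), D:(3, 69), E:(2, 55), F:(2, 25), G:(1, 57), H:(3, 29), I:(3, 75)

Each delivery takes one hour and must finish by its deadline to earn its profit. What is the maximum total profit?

Profit order: A=77 I=75 D=69 G=57 E=55 H=29 F=25 C=22 B=18
Assign: A→slot 1, I→slot 3, D→slot 2, G skipped, E skipped, H skipped, F skipped, C skipped, B skipped.
Slots: [1:A] [2:D] [3:I]
Profit = 77 + 69 + 75 = 221

221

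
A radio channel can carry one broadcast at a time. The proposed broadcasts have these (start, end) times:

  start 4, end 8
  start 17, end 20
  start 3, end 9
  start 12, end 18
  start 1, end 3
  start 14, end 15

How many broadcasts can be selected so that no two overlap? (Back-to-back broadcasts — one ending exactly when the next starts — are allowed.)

Sort by end time and greedily take each interval whose start is ≥ the last chosen end.
By end time: (1,3), (4,8), (3,9), (14,15), (12,18), (17,20).
Pick (1,3); next start ≥ 3 → (4,8); next start ≥ 8 → (14,15); next start ≥ 15 → (17,20).
Selected 4 broadcasts.

4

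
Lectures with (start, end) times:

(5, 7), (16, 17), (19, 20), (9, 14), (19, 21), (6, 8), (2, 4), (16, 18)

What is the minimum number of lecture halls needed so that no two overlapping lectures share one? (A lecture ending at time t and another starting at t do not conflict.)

2

Count concurrent intervals with a sweep; the peak is the room count.
starts: [2, 5, 6, 9, 16, 16, 19, 19]
ends:   [4, 7, 8, 14, 17, 18, 20, 21]
s2→1 e4→0 s5→1 s6→2  — peak 2.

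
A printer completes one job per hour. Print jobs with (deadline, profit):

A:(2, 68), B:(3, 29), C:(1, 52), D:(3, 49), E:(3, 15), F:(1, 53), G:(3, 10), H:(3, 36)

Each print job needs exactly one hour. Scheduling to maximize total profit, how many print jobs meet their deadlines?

3

Take jobs in profit order; each goes to the latest open slot no later than its deadline.
By profit: A(d2,68), F(d1,53), C(d1,52), D(d3,49), H(d3,36), B(d3,29), E(d3,15), G(d3,10)
A→slot 2; F→slot 1; C skipped; D→slot 3; H skipped; B skipped; E skipped; G skipped.
3 of 8 scheduled.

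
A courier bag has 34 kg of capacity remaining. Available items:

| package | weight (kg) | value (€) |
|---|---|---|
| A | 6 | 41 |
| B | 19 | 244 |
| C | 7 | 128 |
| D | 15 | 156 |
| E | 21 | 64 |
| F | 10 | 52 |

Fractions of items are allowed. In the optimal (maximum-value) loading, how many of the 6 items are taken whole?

2

Ratios (sorted): C 18.29, B 12.84, D 10.40, A 6.83, F 5.20, E 3.05
take C (7 @ 128); take B (19 @ 244); take 8/15 of D → 83.20. Capacity used 34/34.
2 item(s) taken whole; one partial (take 8/15 of D).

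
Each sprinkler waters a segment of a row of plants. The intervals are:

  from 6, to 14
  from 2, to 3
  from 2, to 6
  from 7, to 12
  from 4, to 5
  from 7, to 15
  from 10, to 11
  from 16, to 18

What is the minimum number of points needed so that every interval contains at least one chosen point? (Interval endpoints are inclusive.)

4

Process intervals by earliest right end; each time one isn't hit yet, stab at its right endpoint.
Sorted: [2,3] [4,5] [2,6] [10,11] [7,12] [6,14] [7,15] [16,18]
{[2,3]} hit by 3; {[4,5],[2,6]} hit by 5; {[10,11],[7,12],[6,14],[7,15]} hit by 11; {[16,18]} hit by 18.
Points: 3, 5, 11, 18 (4 total).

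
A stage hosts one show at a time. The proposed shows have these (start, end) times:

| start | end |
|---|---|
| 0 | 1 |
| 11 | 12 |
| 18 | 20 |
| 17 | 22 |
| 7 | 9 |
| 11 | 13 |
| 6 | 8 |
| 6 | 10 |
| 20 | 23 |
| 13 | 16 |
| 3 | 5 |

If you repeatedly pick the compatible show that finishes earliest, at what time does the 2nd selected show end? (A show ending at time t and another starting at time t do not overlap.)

By end time: (0,1), (3,5), (6,8), (7,9), (6,10), (11,12), (11,13), (13,16), (18,20), (17,22), (20,23).
Pick (0,1); next start ≥ 1 → (3,5); next start ≥ 5 → (6,8); next start ≥ 8 → (11,12); next start ≥ 12 → (13,16); next start ≥ 16 → (18,20); next start ≥ 20 → (20,23).
Selected: (0,1) (3,5) (6,8) (11,12) (13,16) (18,20) (20,23)

5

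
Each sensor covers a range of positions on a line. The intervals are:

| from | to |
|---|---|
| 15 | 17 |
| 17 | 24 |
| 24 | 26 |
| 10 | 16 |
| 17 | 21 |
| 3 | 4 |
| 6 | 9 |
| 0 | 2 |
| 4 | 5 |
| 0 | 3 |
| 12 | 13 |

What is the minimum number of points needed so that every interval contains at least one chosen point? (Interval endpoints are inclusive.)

Sort by right endpoint; whenever an interval is uncovered, place a point at its right end.
By right end: [0,2]  [0,3]  [3,4]  [4,5]  [6,9]  [12,13]  [10,16]  [15,17]  [17,21]  [17,24]  [24,26]
[0,2] uncovered → point at 2; [3,4] uncovered → point at 4; [6,9] uncovered → point at 9; [12,13] uncovered → point at 13; [15,17] uncovered → point at 17; [24,26] uncovered → point at 26.
Points: 2, 4, 9, 13, 17, 26 (6 total).

6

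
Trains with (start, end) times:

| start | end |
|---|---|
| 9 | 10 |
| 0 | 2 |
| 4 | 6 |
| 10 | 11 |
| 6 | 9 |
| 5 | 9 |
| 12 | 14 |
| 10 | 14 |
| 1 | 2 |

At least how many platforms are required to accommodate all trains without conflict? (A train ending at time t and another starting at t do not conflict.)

The answer is the maximum number of intervals overlapping at any instant.
Events (time:±→running): 0:+→1 1:+→2 … peak 2.

2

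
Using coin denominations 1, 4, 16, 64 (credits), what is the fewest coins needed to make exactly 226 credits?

Use the largest denomination that fits, subtract, and repeat.
226 − 3×64→34 − 2×16→2 − 2×1→0
Total coins = 3 + 2 + 2 = 7

7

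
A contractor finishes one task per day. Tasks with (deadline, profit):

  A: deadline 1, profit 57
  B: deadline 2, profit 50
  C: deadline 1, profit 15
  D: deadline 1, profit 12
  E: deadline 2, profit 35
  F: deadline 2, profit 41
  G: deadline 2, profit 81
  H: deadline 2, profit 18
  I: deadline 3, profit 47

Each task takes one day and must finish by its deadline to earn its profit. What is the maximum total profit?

Sort by profit descending; place each in the latest free slot ≤ its deadline.
By profit: G(d2,81), A(d1,57), B(d2,50), I(d3,47), F(d2,41), E(d2,35), H(d2,18), C(d1,15), D(d1,12)
G→slot 2; A→slot 1; B skipped; I→slot 3; F skipped; E skipped; H skipped; C skipped; D skipped.
Profit = 57 + 81 + 47 = 185

185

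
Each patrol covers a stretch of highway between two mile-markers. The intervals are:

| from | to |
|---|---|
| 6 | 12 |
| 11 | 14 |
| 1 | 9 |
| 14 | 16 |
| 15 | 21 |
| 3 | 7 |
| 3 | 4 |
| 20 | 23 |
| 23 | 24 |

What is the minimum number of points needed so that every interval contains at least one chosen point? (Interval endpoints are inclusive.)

4

Process intervals by earliest right end; each time one isn't hit yet, stab at its right endpoint.
By right end: [3,4]  [3,7]  [1,9]  [6,12]  [11,14]  [14,16]  [15,21]  [20,23]  [23,24]
[3,4] uncovered → point at 4; [6,12] uncovered → point at 12; [14,16] uncovered → point at 16; [20,23] uncovered → point at 23.
Points: 4, 12, 16, 23 (4 total).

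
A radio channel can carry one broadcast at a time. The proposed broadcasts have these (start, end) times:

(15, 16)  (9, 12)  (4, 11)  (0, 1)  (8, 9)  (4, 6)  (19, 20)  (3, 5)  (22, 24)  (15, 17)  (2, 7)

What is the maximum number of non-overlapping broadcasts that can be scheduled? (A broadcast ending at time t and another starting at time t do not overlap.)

Sort by end time and greedily take each interval whose start is ≥ the last chosen end.
Sorted by end: (0,1)  (3,5)  (4,6)  (2,7)  (8,9)  (4,11)  (9,12)  (15,16)  (15,17)  (19,20)  (22,24)
take (0,1); take (3,5); skip (4,6); skip (2,7); take (8,9); skip (4,11); take (9,12); take (15,16); take (19,20); take (22,24).
Selected 7 broadcasts.

7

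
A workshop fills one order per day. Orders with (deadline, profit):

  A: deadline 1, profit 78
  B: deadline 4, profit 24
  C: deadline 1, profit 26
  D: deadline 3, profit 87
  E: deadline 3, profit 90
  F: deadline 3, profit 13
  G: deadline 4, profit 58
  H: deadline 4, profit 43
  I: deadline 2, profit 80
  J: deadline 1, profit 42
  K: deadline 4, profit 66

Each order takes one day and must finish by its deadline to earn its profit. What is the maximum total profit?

323

Profit order: E=90 D=87 I=80 A=78 K=66 G=58 H=43 J=42 C=26 B=24 F=13
Assign: E→slot 3, D→slot 2, I→slot 1, A skipped, K→slot 4, G skipped, H skipped, J skipped, C skipped, B skipped, F skipped.
Slots: [1:I] [2:D] [3:E] [4:K]
Profit = 80 + 87 + 90 + 66 = 323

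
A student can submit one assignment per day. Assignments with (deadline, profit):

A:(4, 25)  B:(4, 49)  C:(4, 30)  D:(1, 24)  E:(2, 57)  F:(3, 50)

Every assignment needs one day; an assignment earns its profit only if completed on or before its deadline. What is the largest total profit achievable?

186

Take jobs in profit order; each goes to the latest open slot no later than its deadline.
Profit order: E=57 F=50 B=49 C=30 A=25 D=24
Assign: E→slot 2, F→slot 3, B→slot 4, C→slot 1, A skipped, D skipped.
Slots: [1:C] [2:E] [3:F] [4:B]
Profit = 30 + 57 + 50 + 49 = 186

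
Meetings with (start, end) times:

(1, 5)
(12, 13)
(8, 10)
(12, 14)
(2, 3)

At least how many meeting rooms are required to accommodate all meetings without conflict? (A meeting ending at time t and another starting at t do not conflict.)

The answer is the maximum number of intervals overlapping at any instant.
Events (time:±→running): 1:+→1 2:+→2 … peak 2.

2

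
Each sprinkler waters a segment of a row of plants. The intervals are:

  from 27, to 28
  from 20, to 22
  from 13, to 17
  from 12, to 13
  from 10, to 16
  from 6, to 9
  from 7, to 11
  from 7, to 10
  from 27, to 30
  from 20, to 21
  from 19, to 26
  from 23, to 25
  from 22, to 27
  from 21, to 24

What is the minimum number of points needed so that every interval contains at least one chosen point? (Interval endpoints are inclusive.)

By right end: [6,9]  [7,10]  [7,11]  [12,13]  [10,16]  [13,17]  [20,21]  [20,22]  [21,24]  [23,25]  [19,26]  [22,27]  [27,28]  [27,30]
[6,9] uncovered → point at 9; [12,13] uncovered → point at 13; [20,21] uncovered → point at 21; [23,25] uncovered → point at 25; [27,28] uncovered → point at 28.
Points: 9, 13, 21, 25, 28 (5 total).

5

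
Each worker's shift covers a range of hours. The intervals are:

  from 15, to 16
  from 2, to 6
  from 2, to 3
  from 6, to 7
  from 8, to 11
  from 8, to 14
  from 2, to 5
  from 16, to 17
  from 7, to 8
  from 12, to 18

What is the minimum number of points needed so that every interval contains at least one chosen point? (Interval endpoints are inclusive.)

Sorted: [2,3] [2,5] [2,6] [6,7] [7,8] [8,11] [8,14] [15,16] [16,17] [12,18]
{[2,3],[2,5],[2,6]} hit by 3; {[6,7],[7,8]} hit by 7; {[8,11],[8,14]} hit by 11; {[15,16],[16,17],[12,18]} hit by 16.
Points: 3, 7, 11, 16 (4 total).

4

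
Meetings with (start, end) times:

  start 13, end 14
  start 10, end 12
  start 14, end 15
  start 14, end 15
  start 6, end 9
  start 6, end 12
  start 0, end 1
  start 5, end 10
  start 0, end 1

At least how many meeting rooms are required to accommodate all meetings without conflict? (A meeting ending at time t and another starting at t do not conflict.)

3

The answer is the maximum number of intervals overlapping at any instant.
starts: [0, 0, 5, 6, 6, 10, 13, 14, 14]
ends:   [1, 1, 9, 10, 12, 12, 14, 15, 15]
s0→1 s0→2 e1→1 e1→0 s5→1 s6→2 s6→3  — peak 3.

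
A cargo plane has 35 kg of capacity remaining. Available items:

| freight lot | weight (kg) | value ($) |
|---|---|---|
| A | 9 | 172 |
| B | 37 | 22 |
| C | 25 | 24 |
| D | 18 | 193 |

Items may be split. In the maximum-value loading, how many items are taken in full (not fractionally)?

Greedy by value/weight ratio, highest first.
Order: A (172/9=19.11) > D (193/18=10.72) > C (24/25=0.96) > B (22/37=0.59)
Fill: take A (9 @ 172) → take D (18 @ 193) → take 8/25 of C → 7.68; 35/35 used.
2 item(s) taken whole; one partial (take 8/25 of C).

2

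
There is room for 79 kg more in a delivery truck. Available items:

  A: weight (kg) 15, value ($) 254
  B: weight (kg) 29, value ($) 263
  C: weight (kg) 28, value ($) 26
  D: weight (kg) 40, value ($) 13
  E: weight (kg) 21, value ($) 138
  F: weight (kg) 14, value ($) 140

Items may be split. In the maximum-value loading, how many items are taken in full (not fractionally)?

4

Greedy by value/weight ratio, highest first.
Order: A (254/15=16.93) > F (140/14=10.00) > B (263/29=9.07) > E (138/21=6.57) > C (26/28=0.93) > D (13/40=0.33)
Fill: take A (15 @ 254) → take F (14 @ 140) → take B (29 @ 263) → take E (21 @ 138); 79/79 used.
4 item(s) taken whole.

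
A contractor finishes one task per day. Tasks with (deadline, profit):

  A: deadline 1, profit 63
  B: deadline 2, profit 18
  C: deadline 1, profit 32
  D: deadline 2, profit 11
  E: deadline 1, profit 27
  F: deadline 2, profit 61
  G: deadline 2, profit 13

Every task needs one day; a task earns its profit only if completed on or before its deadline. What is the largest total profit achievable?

Take jobs in profit order; each goes to the latest open slot no later than its deadline.
Profit order: A=63 F=61 C=32 E=27 B=18 G=13 D=11
Assign: A→slot 1, F→slot 2, C skipped, E skipped, B skipped, G skipped, D skipped.
Slots: [1:A] [2:F]
Profit = 63 + 61 = 124

124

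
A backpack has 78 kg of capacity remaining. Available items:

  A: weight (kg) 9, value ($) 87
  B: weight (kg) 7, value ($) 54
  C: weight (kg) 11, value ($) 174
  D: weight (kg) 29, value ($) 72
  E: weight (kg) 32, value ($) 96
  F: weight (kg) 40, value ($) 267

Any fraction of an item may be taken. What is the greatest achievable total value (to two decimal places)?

Greedy by value/weight ratio, highest first.
Order: C (174/11=15.82) > A (87/9=9.67) > B (54/7=7.71) > F (267/40=6.67) > E (96/32=3.00) > D (72/29=2.48)
Fill: take C (11 @ 174) → take A (9 @ 87) → take B (7 @ 54) → take F (40 @ 267) → take 11/32 of E → 33.00; 78/78 used.
Total value = 615.00

615.00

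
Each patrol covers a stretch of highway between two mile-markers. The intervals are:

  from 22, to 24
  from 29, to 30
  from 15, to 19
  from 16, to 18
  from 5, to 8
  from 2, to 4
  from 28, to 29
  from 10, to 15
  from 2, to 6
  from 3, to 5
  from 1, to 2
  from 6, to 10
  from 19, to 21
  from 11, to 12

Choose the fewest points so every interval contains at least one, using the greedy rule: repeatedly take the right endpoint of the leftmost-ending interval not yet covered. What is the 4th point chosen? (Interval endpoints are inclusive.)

12

Process intervals by earliest right end; each time one isn't hit yet, stab at its right endpoint.
Sorted: [1,2] [2,4] [3,5] [2,6] [5,8] [6,10] [11,12] [10,15] [16,18] [15,19] [19,21] [22,24] [28,29] [29,30]
{[1,2],[2,4]} hit by 2; {[3,5],[2,6],[5,8]} hit by 5; {[6,10]} hit by 10; {[11,12],[10,15]} hit by 12; {[16,18],[15,19]} hit by 18; {[19,21]} hit by 21; {[22,24]} hit by 24; {[28,29],[29,30]} hit by 29.
Points: 2, 5, 10, 12, 18, 21, 24, 29 (8 total).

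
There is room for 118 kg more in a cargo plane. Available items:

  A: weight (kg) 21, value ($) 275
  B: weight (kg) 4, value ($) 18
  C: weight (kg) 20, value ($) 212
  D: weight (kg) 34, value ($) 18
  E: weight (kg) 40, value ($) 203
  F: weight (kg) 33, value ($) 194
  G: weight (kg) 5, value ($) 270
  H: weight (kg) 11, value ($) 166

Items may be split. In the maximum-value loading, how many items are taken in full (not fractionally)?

5

Greedy by value/weight ratio, highest first.
Order: G (270/5=54.00) > H (166/11=15.09) > A (275/21=13.10) > C (212/20=10.60) > F (194/33=5.88) > E (203/40=5.08) > B (18/4=4.50) > D (18/34=0.53)
Fill: take G (5 @ 270) → take H (11 @ 166) → take A (21 @ 275) → take C (20 @ 212) → take F (33 @ 194) → take 28/40 of E → 142.10; 118/118 used.
5 item(s) taken whole; one partial (take 28/40 of E).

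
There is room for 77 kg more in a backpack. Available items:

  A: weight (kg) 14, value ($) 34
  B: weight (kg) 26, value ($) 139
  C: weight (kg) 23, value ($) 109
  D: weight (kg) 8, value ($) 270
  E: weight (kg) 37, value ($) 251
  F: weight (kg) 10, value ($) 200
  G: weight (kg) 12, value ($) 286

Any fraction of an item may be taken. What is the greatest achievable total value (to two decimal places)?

1060.46

Sort by value per unit weight and fill in that order.
Ratios (sorted): D 33.75, G 23.83, F 20.00, E 6.78, B 5.35, C 4.74, A 2.43
take D (8 @ 270); take G (12 @ 286); take F (10 @ 200); take E (37 @ 251); take 10/26 of B → 53.46. Capacity used 77/77.
Total value = 1060.46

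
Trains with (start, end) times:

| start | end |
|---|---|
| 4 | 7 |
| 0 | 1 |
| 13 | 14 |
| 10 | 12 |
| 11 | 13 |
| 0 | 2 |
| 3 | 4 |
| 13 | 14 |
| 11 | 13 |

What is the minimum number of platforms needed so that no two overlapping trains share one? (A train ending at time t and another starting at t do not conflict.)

Count concurrent intervals with a sweep; the peak is the room count.
Events (time:±→running): 0:+→1 0:+→2 1:-→1 2:-→0 3:+→1 4:-→0 4:+→1 7:-→0 10:+→1 11:+→2 11:+→3 … peak 3.

3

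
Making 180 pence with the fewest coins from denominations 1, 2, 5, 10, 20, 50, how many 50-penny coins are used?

Greedy: take as many of the largest coin as possible, then repeat with the remainder.
180 = 3×50 + 1×20 + 1×10
Count of 50: 3

3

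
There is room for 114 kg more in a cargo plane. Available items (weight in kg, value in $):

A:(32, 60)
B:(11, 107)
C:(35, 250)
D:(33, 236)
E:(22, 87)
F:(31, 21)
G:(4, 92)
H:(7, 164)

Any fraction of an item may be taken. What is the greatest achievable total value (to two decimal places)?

Sort by value per unit weight and fill in that order.
Order: H (164/7=23.43) > G (92/4=23.00) > B (107/11=9.73) > D (236/33=7.15) > C (250/35=7.14) > E (87/22=3.95) > A (60/32=1.88) > F (21/31=0.68)
Fill: take H (7 @ 164) → take G (4 @ 92) → take B (11 @ 107) → take D (33 @ 236) → take C (35 @ 250) → take E (22 @ 87) → take 2/32 of A → 3.75; 114/114 used.
Total value = 939.75

939.75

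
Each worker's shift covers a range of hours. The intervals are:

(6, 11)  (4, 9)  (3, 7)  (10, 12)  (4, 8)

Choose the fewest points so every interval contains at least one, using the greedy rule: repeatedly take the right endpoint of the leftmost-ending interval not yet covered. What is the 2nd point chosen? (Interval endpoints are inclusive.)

Process intervals by earliest right end; each time one isn't hit yet, stab at its right endpoint.
Sorted: [3,7] [4,8] [4,9] [6,11] [10,12]
{[3,7],[4,8],[4,9],[6,11]} hit by 7; {[10,12]} hit by 12.
Points: 7, 12 (2 total).

12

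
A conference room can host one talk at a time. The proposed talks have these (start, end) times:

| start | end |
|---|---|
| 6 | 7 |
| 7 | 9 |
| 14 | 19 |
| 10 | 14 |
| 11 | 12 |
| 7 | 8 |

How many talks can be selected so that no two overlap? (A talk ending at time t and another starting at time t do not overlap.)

4

By end time: (6,7), (7,8), (7,9), (11,12), (10,14), (14,19).
Pick (6,7); next start ≥ 7 → (7,8); next start ≥ 8 → (11,12); next start ≥ 12 → (14,19).
Selected 4 talks.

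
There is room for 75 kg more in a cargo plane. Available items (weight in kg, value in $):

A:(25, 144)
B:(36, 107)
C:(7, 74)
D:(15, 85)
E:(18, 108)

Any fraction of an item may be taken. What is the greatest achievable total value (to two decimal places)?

Sort by value per unit weight and fill in that order.
Order: C (74/7=10.57) > E (108/18=6.00) > A (144/25=5.76) > D (85/15=5.67) > B (107/36=2.97)
Fill: take C (7 @ 74) → take E (18 @ 108) → take A (25 @ 144) → take D (15 @ 85) → take 10/36 of B → 29.72; 75/75 used.
Total value = 440.72

440.72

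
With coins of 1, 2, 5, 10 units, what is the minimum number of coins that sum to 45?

5

45 = 4×10 + 1×5
Total coins = 4 + 1 = 5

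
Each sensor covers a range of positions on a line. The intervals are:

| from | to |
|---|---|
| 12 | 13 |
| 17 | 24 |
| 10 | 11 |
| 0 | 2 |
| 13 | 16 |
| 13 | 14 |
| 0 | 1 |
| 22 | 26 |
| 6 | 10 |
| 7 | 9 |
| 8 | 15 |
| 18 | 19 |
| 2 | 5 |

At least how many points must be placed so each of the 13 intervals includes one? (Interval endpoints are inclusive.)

7

By right end: [0,1]  [0,2]  [2,5]  [7,9]  [6,10]  [10,11]  [12,13]  [13,14]  [8,15]  [13,16]  [18,19]  [17,24]  [22,26]
[0,1] uncovered → point at 1; [2,5] uncovered → point at 5; [7,9] uncovered → point at 9; [10,11] uncovered → point at 11; [12,13] uncovered → point at 13; [18,19] uncovered → point at 19; [22,26] uncovered → point at 26.
Points: 1, 5, 9, 11, 13, 19, 26 (7 total).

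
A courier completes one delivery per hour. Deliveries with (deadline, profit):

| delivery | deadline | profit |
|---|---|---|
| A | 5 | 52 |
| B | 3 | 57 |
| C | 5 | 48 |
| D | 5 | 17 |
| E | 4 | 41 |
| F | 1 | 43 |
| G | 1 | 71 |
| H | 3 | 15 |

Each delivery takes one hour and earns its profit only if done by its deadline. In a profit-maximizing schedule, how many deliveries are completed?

5

Sort by profit descending; place each in the latest free slot ≤ its deadline.
By profit: G(d1,71), B(d3,57), A(d5,52), C(d5,48), F(d1,43), E(d4,41), D(d5,17), H(d3,15)
G→slot 1; B→slot 3; A→slot 5; C→slot 4; F skipped; E→slot 2; D skipped; H skipped.
5 of 8 scheduled.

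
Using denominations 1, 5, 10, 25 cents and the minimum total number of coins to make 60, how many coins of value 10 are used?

Use the largest denomination that fits, subtract, and repeat.
60 = 2×25 + 1×10
Count of 10: 1

1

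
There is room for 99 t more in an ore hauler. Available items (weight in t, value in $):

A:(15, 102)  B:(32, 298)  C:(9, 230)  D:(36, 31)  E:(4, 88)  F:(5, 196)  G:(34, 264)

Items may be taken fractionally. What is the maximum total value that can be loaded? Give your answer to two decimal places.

1178.00

Sort by value per unit weight and fill in that order.
Order: F (196/5=39.20) > C (230/9=25.56) > E (88/4=22.00) > B (298/32=9.31) > G (264/34=7.76) > A (102/15=6.80) > D (31/36=0.86)
Fill: take F (5 @ 196) → take C (9 @ 230) → take E (4 @ 88) → take B (32 @ 298) → take G (34 @ 264) → take A (15 @ 102); 99/99 used.
Total value = 1178.00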